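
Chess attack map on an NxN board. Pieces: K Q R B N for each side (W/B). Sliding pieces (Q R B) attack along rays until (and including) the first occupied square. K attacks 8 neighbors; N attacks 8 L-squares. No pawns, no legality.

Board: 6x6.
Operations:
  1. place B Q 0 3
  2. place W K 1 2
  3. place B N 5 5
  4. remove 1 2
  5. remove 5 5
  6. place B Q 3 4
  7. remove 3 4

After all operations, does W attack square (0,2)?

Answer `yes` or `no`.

Answer: no

Derivation:
Op 1: place BQ@(0,3)
Op 2: place WK@(1,2)
Op 3: place BN@(5,5)
Op 4: remove (1,2)
Op 5: remove (5,5)
Op 6: place BQ@(3,4)
Op 7: remove (3,4)
Per-piece attacks for W:
W attacks (0,2): no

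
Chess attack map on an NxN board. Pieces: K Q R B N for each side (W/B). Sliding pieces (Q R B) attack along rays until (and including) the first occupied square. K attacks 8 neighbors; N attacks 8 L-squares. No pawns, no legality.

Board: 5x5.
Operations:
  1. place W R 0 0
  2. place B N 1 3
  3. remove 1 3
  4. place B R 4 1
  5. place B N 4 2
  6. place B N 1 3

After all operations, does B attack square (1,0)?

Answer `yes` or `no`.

Op 1: place WR@(0,0)
Op 2: place BN@(1,3)
Op 3: remove (1,3)
Op 4: place BR@(4,1)
Op 5: place BN@(4,2)
Op 6: place BN@(1,3)
Per-piece attacks for B:
  BN@(1,3): attacks (3,4) (2,1) (3,2) (0,1)
  BR@(4,1): attacks (4,2) (4,0) (3,1) (2,1) (1,1) (0,1) [ray(0,1) blocked at (4,2)]
  BN@(4,2): attacks (3,4) (2,3) (3,0) (2,1)
B attacks (1,0): no

Answer: no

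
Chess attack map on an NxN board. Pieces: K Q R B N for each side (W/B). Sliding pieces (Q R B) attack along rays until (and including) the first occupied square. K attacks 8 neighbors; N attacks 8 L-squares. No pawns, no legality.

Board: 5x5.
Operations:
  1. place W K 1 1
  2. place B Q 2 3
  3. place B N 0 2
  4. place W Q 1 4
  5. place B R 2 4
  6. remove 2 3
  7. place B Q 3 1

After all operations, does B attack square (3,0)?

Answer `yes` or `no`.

Op 1: place WK@(1,1)
Op 2: place BQ@(2,3)
Op 3: place BN@(0,2)
Op 4: place WQ@(1,4)
Op 5: place BR@(2,4)
Op 6: remove (2,3)
Op 7: place BQ@(3,1)
Per-piece attacks for B:
  BN@(0,2): attacks (1,4) (2,3) (1,0) (2,1)
  BR@(2,4): attacks (2,3) (2,2) (2,1) (2,0) (3,4) (4,4) (1,4) [ray(-1,0) blocked at (1,4)]
  BQ@(3,1): attacks (3,2) (3,3) (3,4) (3,0) (4,1) (2,1) (1,1) (4,2) (4,0) (2,2) (1,3) (0,4) (2,0) [ray(-1,0) blocked at (1,1)]
B attacks (3,0): yes

Answer: yes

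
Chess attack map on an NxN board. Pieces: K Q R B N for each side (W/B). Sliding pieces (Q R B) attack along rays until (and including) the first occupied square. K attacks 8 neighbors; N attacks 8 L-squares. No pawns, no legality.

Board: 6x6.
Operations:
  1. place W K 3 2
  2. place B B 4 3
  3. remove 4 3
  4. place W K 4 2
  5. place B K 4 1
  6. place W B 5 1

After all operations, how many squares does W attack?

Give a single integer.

Answer: 13

Derivation:
Op 1: place WK@(3,2)
Op 2: place BB@(4,3)
Op 3: remove (4,3)
Op 4: place WK@(4,2)
Op 5: place BK@(4,1)
Op 6: place WB@(5,1)
Per-piece attacks for W:
  WK@(3,2): attacks (3,3) (3,1) (4,2) (2,2) (4,3) (4,1) (2,3) (2,1)
  WK@(4,2): attacks (4,3) (4,1) (5,2) (3,2) (5,3) (5,1) (3,3) (3,1)
  WB@(5,1): attacks (4,2) (4,0) [ray(-1,1) blocked at (4,2)]
Union (13 distinct): (2,1) (2,2) (2,3) (3,1) (3,2) (3,3) (4,0) (4,1) (4,2) (4,3) (5,1) (5,2) (5,3)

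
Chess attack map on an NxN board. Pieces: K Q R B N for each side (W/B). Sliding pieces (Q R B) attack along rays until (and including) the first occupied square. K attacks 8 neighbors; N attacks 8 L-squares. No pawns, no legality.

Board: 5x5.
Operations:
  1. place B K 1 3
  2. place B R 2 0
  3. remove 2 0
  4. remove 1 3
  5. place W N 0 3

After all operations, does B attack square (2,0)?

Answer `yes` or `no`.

Op 1: place BK@(1,3)
Op 2: place BR@(2,0)
Op 3: remove (2,0)
Op 4: remove (1,3)
Op 5: place WN@(0,3)
Per-piece attacks for B:
B attacks (2,0): no

Answer: no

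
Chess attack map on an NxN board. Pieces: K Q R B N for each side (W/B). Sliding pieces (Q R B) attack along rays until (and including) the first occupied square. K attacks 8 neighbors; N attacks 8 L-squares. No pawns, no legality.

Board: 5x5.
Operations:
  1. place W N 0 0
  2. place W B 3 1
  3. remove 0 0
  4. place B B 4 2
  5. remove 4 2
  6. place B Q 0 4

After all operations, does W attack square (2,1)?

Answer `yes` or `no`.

Answer: no

Derivation:
Op 1: place WN@(0,0)
Op 2: place WB@(3,1)
Op 3: remove (0,0)
Op 4: place BB@(4,2)
Op 5: remove (4,2)
Op 6: place BQ@(0,4)
Per-piece attacks for W:
  WB@(3,1): attacks (4,2) (4,0) (2,2) (1,3) (0,4) (2,0) [ray(-1,1) blocked at (0,4)]
W attacks (2,1): no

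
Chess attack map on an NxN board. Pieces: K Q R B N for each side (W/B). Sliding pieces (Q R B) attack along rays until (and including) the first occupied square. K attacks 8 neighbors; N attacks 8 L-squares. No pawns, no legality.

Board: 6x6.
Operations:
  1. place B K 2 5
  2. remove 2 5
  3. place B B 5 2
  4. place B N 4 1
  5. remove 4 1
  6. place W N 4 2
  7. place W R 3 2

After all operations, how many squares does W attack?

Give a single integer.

Op 1: place BK@(2,5)
Op 2: remove (2,5)
Op 3: place BB@(5,2)
Op 4: place BN@(4,1)
Op 5: remove (4,1)
Op 6: place WN@(4,2)
Op 7: place WR@(3,2)
Per-piece attacks for W:
  WR@(3,2): attacks (3,3) (3,4) (3,5) (3,1) (3,0) (4,2) (2,2) (1,2) (0,2) [ray(1,0) blocked at (4,2)]
  WN@(4,2): attacks (5,4) (3,4) (2,3) (5,0) (3,0) (2,1)
Union (13 distinct): (0,2) (1,2) (2,1) (2,2) (2,3) (3,0) (3,1) (3,3) (3,4) (3,5) (4,2) (5,0) (5,4)

Answer: 13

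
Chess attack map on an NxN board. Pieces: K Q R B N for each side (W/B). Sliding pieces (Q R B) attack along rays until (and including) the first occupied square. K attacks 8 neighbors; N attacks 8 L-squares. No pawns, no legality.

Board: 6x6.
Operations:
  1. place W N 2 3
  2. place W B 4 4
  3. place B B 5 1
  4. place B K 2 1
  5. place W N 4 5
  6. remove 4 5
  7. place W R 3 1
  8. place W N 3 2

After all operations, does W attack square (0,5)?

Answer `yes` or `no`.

Answer: no

Derivation:
Op 1: place WN@(2,3)
Op 2: place WB@(4,4)
Op 3: place BB@(5,1)
Op 4: place BK@(2,1)
Op 5: place WN@(4,5)
Op 6: remove (4,5)
Op 7: place WR@(3,1)
Op 8: place WN@(3,2)
Per-piece attacks for W:
  WN@(2,3): attacks (3,5) (4,4) (1,5) (0,4) (3,1) (4,2) (1,1) (0,2)
  WR@(3,1): attacks (3,2) (3,0) (4,1) (5,1) (2,1) [ray(0,1) blocked at (3,2); ray(1,0) blocked at (5,1); ray(-1,0) blocked at (2,1)]
  WN@(3,2): attacks (4,4) (5,3) (2,4) (1,3) (4,0) (5,1) (2,0) (1,1)
  WB@(4,4): attacks (5,5) (5,3) (3,5) (3,3) (2,2) (1,1) (0,0)
W attacks (0,5): no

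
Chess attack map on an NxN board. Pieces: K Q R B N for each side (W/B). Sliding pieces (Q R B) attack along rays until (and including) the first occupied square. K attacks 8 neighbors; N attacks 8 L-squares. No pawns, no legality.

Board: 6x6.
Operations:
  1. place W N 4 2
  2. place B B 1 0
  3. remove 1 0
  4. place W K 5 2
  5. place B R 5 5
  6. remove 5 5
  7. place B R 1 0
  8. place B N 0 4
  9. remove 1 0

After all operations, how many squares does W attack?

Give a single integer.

Op 1: place WN@(4,2)
Op 2: place BB@(1,0)
Op 3: remove (1,0)
Op 4: place WK@(5,2)
Op 5: place BR@(5,5)
Op 6: remove (5,5)
Op 7: place BR@(1,0)
Op 8: place BN@(0,4)
Op 9: remove (1,0)
Per-piece attacks for W:
  WN@(4,2): attacks (5,4) (3,4) (2,3) (5,0) (3,0) (2,1)
  WK@(5,2): attacks (5,3) (5,1) (4,2) (4,3) (4,1)
Union (11 distinct): (2,1) (2,3) (3,0) (3,4) (4,1) (4,2) (4,3) (5,0) (5,1) (5,3) (5,4)

Answer: 11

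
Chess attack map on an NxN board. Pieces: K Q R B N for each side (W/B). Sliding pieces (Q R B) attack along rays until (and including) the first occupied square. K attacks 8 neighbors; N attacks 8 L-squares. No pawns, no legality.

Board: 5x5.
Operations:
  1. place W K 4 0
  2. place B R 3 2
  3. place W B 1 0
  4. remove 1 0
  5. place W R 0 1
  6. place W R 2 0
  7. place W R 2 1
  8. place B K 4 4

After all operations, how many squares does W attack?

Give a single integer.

Answer: 16

Derivation:
Op 1: place WK@(4,0)
Op 2: place BR@(3,2)
Op 3: place WB@(1,0)
Op 4: remove (1,0)
Op 5: place WR@(0,1)
Op 6: place WR@(2,0)
Op 7: place WR@(2,1)
Op 8: place BK@(4,4)
Per-piece attacks for W:
  WR@(0,1): attacks (0,2) (0,3) (0,4) (0,0) (1,1) (2,1) [ray(1,0) blocked at (2,1)]
  WR@(2,0): attacks (2,1) (3,0) (4,0) (1,0) (0,0) [ray(0,1) blocked at (2,1); ray(1,0) blocked at (4,0)]
  WR@(2,1): attacks (2,2) (2,3) (2,4) (2,0) (3,1) (4,1) (1,1) (0,1) [ray(0,-1) blocked at (2,0); ray(-1,0) blocked at (0,1)]
  WK@(4,0): attacks (4,1) (3,0) (3,1)
Union (16 distinct): (0,0) (0,1) (0,2) (0,3) (0,4) (1,0) (1,1) (2,0) (2,1) (2,2) (2,3) (2,4) (3,0) (3,1) (4,0) (4,1)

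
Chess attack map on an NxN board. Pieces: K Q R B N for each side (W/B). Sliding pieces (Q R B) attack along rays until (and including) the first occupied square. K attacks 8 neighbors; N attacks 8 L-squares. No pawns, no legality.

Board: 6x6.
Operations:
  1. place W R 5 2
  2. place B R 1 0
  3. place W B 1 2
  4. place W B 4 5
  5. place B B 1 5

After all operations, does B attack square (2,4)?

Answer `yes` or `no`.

Answer: yes

Derivation:
Op 1: place WR@(5,2)
Op 2: place BR@(1,0)
Op 3: place WB@(1,2)
Op 4: place WB@(4,5)
Op 5: place BB@(1,5)
Per-piece attacks for B:
  BR@(1,0): attacks (1,1) (1,2) (2,0) (3,0) (4,0) (5,0) (0,0) [ray(0,1) blocked at (1,2)]
  BB@(1,5): attacks (2,4) (3,3) (4,2) (5,1) (0,4)
B attacks (2,4): yes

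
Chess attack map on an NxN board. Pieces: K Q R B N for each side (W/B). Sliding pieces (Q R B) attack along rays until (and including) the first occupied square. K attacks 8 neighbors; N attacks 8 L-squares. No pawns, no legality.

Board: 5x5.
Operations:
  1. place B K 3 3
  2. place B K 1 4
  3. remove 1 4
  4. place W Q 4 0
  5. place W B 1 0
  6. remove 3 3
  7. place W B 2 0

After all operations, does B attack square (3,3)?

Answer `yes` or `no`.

Answer: no

Derivation:
Op 1: place BK@(3,3)
Op 2: place BK@(1,4)
Op 3: remove (1,4)
Op 4: place WQ@(4,0)
Op 5: place WB@(1,0)
Op 6: remove (3,3)
Op 7: place WB@(2,0)
Per-piece attacks for B:
B attacks (3,3): no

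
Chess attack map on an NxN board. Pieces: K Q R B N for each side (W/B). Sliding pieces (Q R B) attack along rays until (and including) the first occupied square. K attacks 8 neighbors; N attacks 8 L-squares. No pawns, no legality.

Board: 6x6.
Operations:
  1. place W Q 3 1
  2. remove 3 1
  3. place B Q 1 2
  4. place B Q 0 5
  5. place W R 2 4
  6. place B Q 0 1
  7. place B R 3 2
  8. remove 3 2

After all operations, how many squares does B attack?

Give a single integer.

Answer: 28

Derivation:
Op 1: place WQ@(3,1)
Op 2: remove (3,1)
Op 3: place BQ@(1,2)
Op 4: place BQ@(0,5)
Op 5: place WR@(2,4)
Op 6: place BQ@(0,1)
Op 7: place BR@(3,2)
Op 8: remove (3,2)
Per-piece attacks for B:
  BQ@(0,1): attacks (0,2) (0,3) (0,4) (0,5) (0,0) (1,1) (2,1) (3,1) (4,1) (5,1) (1,2) (1,0) [ray(0,1) blocked at (0,5); ray(1,1) blocked at (1,2)]
  BQ@(0,5): attacks (0,4) (0,3) (0,2) (0,1) (1,5) (2,5) (3,5) (4,5) (5,5) (1,4) (2,3) (3,2) (4,1) (5,0) [ray(0,-1) blocked at (0,1)]
  BQ@(1,2): attacks (1,3) (1,4) (1,5) (1,1) (1,0) (2,2) (3,2) (4,2) (5,2) (0,2) (2,3) (3,4) (4,5) (2,1) (3,0) (0,3) (0,1) [ray(-1,-1) blocked at (0,1)]
Union (28 distinct): (0,0) (0,1) (0,2) (0,3) (0,4) (0,5) (1,0) (1,1) (1,2) (1,3) (1,4) (1,5) (2,1) (2,2) (2,3) (2,5) (3,0) (3,1) (3,2) (3,4) (3,5) (4,1) (4,2) (4,5) (5,0) (5,1) (5,2) (5,5)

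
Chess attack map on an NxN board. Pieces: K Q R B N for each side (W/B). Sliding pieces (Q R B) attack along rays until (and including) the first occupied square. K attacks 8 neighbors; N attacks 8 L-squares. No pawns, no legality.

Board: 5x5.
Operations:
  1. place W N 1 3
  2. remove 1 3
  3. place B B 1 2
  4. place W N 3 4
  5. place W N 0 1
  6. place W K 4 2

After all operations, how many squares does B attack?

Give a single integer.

Answer: 6

Derivation:
Op 1: place WN@(1,3)
Op 2: remove (1,3)
Op 3: place BB@(1,2)
Op 4: place WN@(3,4)
Op 5: place WN@(0,1)
Op 6: place WK@(4,2)
Per-piece attacks for B:
  BB@(1,2): attacks (2,3) (3,4) (2,1) (3,0) (0,3) (0,1) [ray(1,1) blocked at (3,4); ray(-1,-1) blocked at (0,1)]
Union (6 distinct): (0,1) (0,3) (2,1) (2,3) (3,0) (3,4)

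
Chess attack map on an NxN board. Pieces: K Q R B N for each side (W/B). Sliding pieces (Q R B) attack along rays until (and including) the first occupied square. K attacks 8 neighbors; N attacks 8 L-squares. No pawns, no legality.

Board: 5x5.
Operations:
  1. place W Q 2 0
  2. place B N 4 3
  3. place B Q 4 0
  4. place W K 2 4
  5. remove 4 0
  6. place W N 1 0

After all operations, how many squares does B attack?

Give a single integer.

Answer: 3

Derivation:
Op 1: place WQ@(2,0)
Op 2: place BN@(4,3)
Op 3: place BQ@(4,0)
Op 4: place WK@(2,4)
Op 5: remove (4,0)
Op 6: place WN@(1,0)
Per-piece attacks for B:
  BN@(4,3): attacks (2,4) (3,1) (2,2)
Union (3 distinct): (2,2) (2,4) (3,1)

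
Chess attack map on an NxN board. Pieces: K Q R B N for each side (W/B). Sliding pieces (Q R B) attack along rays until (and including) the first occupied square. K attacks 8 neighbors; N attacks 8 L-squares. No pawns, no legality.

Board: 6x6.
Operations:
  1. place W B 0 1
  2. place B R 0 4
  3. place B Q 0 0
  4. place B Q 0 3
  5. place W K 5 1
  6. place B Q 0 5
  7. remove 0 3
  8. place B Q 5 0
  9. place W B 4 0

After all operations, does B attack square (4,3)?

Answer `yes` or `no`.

Answer: no

Derivation:
Op 1: place WB@(0,1)
Op 2: place BR@(0,4)
Op 3: place BQ@(0,0)
Op 4: place BQ@(0,3)
Op 5: place WK@(5,1)
Op 6: place BQ@(0,5)
Op 7: remove (0,3)
Op 8: place BQ@(5,0)
Op 9: place WB@(4,0)
Per-piece attacks for B:
  BQ@(0,0): attacks (0,1) (1,0) (2,0) (3,0) (4,0) (1,1) (2,2) (3,3) (4,4) (5,5) [ray(0,1) blocked at (0,1); ray(1,0) blocked at (4,0)]
  BR@(0,4): attacks (0,5) (0,3) (0,2) (0,1) (1,4) (2,4) (3,4) (4,4) (5,4) [ray(0,1) blocked at (0,5); ray(0,-1) blocked at (0,1)]
  BQ@(0,5): attacks (0,4) (1,5) (2,5) (3,5) (4,5) (5,5) (1,4) (2,3) (3,2) (4,1) (5,0) [ray(0,-1) blocked at (0,4); ray(1,-1) blocked at (5,0)]
  BQ@(5,0): attacks (5,1) (4,0) (4,1) (3,2) (2,3) (1,4) (0,5) [ray(0,1) blocked at (5,1); ray(-1,0) blocked at (4,0); ray(-1,1) blocked at (0,5)]
B attacks (4,3): no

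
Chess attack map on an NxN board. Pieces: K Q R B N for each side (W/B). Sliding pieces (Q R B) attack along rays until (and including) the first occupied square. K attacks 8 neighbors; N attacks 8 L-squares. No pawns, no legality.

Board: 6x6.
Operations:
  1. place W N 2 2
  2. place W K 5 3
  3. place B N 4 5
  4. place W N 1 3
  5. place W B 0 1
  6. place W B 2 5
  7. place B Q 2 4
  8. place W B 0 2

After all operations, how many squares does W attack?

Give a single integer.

Answer: 22

Derivation:
Op 1: place WN@(2,2)
Op 2: place WK@(5,3)
Op 3: place BN@(4,5)
Op 4: place WN@(1,3)
Op 5: place WB@(0,1)
Op 6: place WB@(2,5)
Op 7: place BQ@(2,4)
Op 8: place WB@(0,2)
Per-piece attacks for W:
  WB@(0,1): attacks (1,2) (2,3) (3,4) (4,5) (1,0) [ray(1,1) blocked at (4,5)]
  WB@(0,2): attacks (1,3) (1,1) (2,0) [ray(1,1) blocked at (1,3)]
  WN@(1,3): attacks (2,5) (3,4) (0,5) (2,1) (3,2) (0,1)
  WN@(2,2): attacks (3,4) (4,3) (1,4) (0,3) (3,0) (4,1) (1,0) (0,1)
  WB@(2,5): attacks (3,4) (4,3) (5,2) (1,4) (0,3)
  WK@(5,3): attacks (5,4) (5,2) (4,3) (4,4) (4,2)
Union (22 distinct): (0,1) (0,3) (0,5) (1,0) (1,1) (1,2) (1,3) (1,4) (2,0) (2,1) (2,3) (2,5) (3,0) (3,2) (3,4) (4,1) (4,2) (4,3) (4,4) (4,5) (5,2) (5,4)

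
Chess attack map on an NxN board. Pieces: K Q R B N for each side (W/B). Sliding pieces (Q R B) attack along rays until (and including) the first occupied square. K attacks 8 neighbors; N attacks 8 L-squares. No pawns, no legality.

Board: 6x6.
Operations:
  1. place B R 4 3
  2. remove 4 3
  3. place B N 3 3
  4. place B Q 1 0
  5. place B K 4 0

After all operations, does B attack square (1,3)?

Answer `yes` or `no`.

Op 1: place BR@(4,3)
Op 2: remove (4,3)
Op 3: place BN@(3,3)
Op 4: place BQ@(1,0)
Op 5: place BK@(4,0)
Per-piece attacks for B:
  BQ@(1,0): attacks (1,1) (1,2) (1,3) (1,4) (1,5) (2,0) (3,0) (4,0) (0,0) (2,1) (3,2) (4,3) (5,4) (0,1) [ray(1,0) blocked at (4,0)]
  BN@(3,3): attacks (4,5) (5,4) (2,5) (1,4) (4,1) (5,2) (2,1) (1,2)
  BK@(4,0): attacks (4,1) (5,0) (3,0) (5,1) (3,1)
B attacks (1,3): yes

Answer: yes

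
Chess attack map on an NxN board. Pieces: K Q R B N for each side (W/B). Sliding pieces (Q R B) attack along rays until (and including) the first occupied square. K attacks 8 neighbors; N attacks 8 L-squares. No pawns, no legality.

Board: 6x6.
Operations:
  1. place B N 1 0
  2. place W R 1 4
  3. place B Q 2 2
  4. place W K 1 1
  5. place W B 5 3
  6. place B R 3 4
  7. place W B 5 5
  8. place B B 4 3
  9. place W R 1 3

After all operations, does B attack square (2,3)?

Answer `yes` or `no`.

Op 1: place BN@(1,0)
Op 2: place WR@(1,4)
Op 3: place BQ@(2,2)
Op 4: place WK@(1,1)
Op 5: place WB@(5,3)
Op 6: place BR@(3,4)
Op 7: place WB@(5,5)
Op 8: place BB@(4,3)
Op 9: place WR@(1,3)
Per-piece attacks for B:
  BN@(1,0): attacks (2,2) (3,1) (0,2)
  BQ@(2,2): attacks (2,3) (2,4) (2,5) (2,1) (2,0) (3,2) (4,2) (5,2) (1,2) (0,2) (3,3) (4,4) (5,5) (3,1) (4,0) (1,3) (1,1) [ray(1,1) blocked at (5,5); ray(-1,1) blocked at (1,3); ray(-1,-1) blocked at (1,1)]
  BR@(3,4): attacks (3,5) (3,3) (3,2) (3,1) (3,0) (4,4) (5,4) (2,4) (1,4) [ray(-1,0) blocked at (1,4)]
  BB@(4,3): attacks (5,4) (5,2) (3,4) (3,2) (2,1) (1,0) [ray(-1,1) blocked at (3,4); ray(-1,-1) blocked at (1,0)]
B attacks (2,3): yes

Answer: yes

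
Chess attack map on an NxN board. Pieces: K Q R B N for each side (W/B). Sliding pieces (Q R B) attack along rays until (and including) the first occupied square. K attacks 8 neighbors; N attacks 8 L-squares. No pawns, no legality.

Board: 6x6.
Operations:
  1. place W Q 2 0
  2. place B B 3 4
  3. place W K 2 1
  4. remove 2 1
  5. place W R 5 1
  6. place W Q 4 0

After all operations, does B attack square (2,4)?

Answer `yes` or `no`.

Op 1: place WQ@(2,0)
Op 2: place BB@(3,4)
Op 3: place WK@(2,1)
Op 4: remove (2,1)
Op 5: place WR@(5,1)
Op 6: place WQ@(4,0)
Per-piece attacks for B:
  BB@(3,4): attacks (4,5) (4,3) (5,2) (2,5) (2,3) (1,2) (0,1)
B attacks (2,4): no

Answer: no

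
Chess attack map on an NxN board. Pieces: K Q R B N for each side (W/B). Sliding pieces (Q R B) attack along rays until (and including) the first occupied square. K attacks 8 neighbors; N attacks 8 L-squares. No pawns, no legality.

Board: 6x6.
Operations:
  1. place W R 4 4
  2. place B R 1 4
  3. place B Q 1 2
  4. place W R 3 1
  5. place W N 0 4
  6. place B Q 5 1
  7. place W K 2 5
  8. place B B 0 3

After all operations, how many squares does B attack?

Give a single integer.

Answer: 29

Derivation:
Op 1: place WR@(4,4)
Op 2: place BR@(1,4)
Op 3: place BQ@(1,2)
Op 4: place WR@(3,1)
Op 5: place WN@(0,4)
Op 6: place BQ@(5,1)
Op 7: place WK@(2,5)
Op 8: place BB@(0,3)
Per-piece attacks for B:
  BB@(0,3): attacks (1,4) (1,2) [ray(1,1) blocked at (1,4); ray(1,-1) blocked at (1,2)]
  BQ@(1,2): attacks (1,3) (1,4) (1,1) (1,0) (2,2) (3,2) (4,2) (5,2) (0,2) (2,3) (3,4) (4,5) (2,1) (3,0) (0,3) (0,1) [ray(0,1) blocked at (1,4); ray(-1,1) blocked at (0,3)]
  BR@(1,4): attacks (1,5) (1,3) (1,2) (2,4) (3,4) (4,4) (0,4) [ray(0,-1) blocked at (1,2); ray(1,0) blocked at (4,4); ray(-1,0) blocked at (0,4)]
  BQ@(5,1): attacks (5,2) (5,3) (5,4) (5,5) (5,0) (4,1) (3,1) (4,2) (3,3) (2,4) (1,5) (4,0) [ray(-1,0) blocked at (3,1)]
Union (29 distinct): (0,1) (0,2) (0,3) (0,4) (1,0) (1,1) (1,2) (1,3) (1,4) (1,5) (2,1) (2,2) (2,3) (2,4) (3,0) (3,1) (3,2) (3,3) (3,4) (4,0) (4,1) (4,2) (4,4) (4,5) (5,0) (5,2) (5,3) (5,4) (5,5)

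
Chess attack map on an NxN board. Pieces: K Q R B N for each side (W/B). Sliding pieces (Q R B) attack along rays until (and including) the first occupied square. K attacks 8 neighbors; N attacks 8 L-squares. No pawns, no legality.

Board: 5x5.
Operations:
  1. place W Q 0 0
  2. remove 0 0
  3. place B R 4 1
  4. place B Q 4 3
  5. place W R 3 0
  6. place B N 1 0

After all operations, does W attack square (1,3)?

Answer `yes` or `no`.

Answer: no

Derivation:
Op 1: place WQ@(0,0)
Op 2: remove (0,0)
Op 3: place BR@(4,1)
Op 4: place BQ@(4,3)
Op 5: place WR@(3,0)
Op 6: place BN@(1,0)
Per-piece attacks for W:
  WR@(3,0): attacks (3,1) (3,2) (3,3) (3,4) (4,0) (2,0) (1,0) [ray(-1,0) blocked at (1,0)]
W attacks (1,3): no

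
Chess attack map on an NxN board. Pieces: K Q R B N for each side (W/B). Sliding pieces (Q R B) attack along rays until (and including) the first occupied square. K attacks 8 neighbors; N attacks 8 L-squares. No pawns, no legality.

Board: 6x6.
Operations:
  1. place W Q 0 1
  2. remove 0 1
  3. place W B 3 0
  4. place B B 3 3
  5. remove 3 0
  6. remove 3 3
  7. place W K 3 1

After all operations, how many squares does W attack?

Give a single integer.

Answer: 8

Derivation:
Op 1: place WQ@(0,1)
Op 2: remove (0,1)
Op 3: place WB@(3,0)
Op 4: place BB@(3,3)
Op 5: remove (3,0)
Op 6: remove (3,3)
Op 7: place WK@(3,1)
Per-piece attacks for W:
  WK@(3,1): attacks (3,2) (3,0) (4,1) (2,1) (4,2) (4,0) (2,2) (2,0)
Union (8 distinct): (2,0) (2,1) (2,2) (3,0) (3,2) (4,0) (4,1) (4,2)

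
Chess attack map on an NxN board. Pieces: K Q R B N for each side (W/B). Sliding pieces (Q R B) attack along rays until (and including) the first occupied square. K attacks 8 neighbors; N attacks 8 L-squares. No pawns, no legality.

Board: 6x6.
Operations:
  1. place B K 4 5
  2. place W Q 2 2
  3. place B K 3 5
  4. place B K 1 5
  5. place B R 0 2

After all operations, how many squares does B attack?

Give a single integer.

Answer: 16

Derivation:
Op 1: place BK@(4,5)
Op 2: place WQ@(2,2)
Op 3: place BK@(3,5)
Op 4: place BK@(1,5)
Op 5: place BR@(0,2)
Per-piece attacks for B:
  BR@(0,2): attacks (0,3) (0,4) (0,5) (0,1) (0,0) (1,2) (2,2) [ray(1,0) blocked at (2,2)]
  BK@(1,5): attacks (1,4) (2,5) (0,5) (2,4) (0,4)
  BK@(3,5): attacks (3,4) (4,5) (2,5) (4,4) (2,4)
  BK@(4,5): attacks (4,4) (5,5) (3,5) (5,4) (3,4)
Union (16 distinct): (0,0) (0,1) (0,3) (0,4) (0,5) (1,2) (1,4) (2,2) (2,4) (2,5) (3,4) (3,5) (4,4) (4,5) (5,4) (5,5)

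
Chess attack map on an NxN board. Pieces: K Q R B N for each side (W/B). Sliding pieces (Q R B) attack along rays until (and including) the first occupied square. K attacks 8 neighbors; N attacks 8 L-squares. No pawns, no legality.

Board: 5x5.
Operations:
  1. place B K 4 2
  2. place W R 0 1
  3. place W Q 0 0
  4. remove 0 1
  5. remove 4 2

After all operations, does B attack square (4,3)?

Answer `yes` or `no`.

Op 1: place BK@(4,2)
Op 2: place WR@(0,1)
Op 3: place WQ@(0,0)
Op 4: remove (0,1)
Op 5: remove (4,2)
Per-piece attacks for B:
B attacks (4,3): no

Answer: no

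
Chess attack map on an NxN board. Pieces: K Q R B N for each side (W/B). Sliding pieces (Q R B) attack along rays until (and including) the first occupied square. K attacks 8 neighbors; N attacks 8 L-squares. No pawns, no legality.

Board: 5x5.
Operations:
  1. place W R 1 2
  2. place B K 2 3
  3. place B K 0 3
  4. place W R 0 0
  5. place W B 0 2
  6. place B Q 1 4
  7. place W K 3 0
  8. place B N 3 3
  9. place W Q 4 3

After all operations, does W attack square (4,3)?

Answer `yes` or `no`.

Op 1: place WR@(1,2)
Op 2: place BK@(2,3)
Op 3: place BK@(0,3)
Op 4: place WR@(0,0)
Op 5: place WB@(0,2)
Op 6: place BQ@(1,4)
Op 7: place WK@(3,0)
Op 8: place BN@(3,3)
Op 9: place WQ@(4,3)
Per-piece attacks for W:
  WR@(0,0): attacks (0,1) (0,2) (1,0) (2,0) (3,0) [ray(0,1) blocked at (0,2); ray(1,0) blocked at (3,0)]
  WB@(0,2): attacks (1,3) (2,4) (1,1) (2,0)
  WR@(1,2): attacks (1,3) (1,4) (1,1) (1,0) (2,2) (3,2) (4,2) (0,2) [ray(0,1) blocked at (1,4); ray(-1,0) blocked at (0,2)]
  WK@(3,0): attacks (3,1) (4,0) (2,0) (4,1) (2,1)
  WQ@(4,3): attacks (4,4) (4,2) (4,1) (4,0) (3,3) (3,4) (3,2) (2,1) (1,0) [ray(-1,0) blocked at (3,3)]
W attacks (4,3): no

Answer: no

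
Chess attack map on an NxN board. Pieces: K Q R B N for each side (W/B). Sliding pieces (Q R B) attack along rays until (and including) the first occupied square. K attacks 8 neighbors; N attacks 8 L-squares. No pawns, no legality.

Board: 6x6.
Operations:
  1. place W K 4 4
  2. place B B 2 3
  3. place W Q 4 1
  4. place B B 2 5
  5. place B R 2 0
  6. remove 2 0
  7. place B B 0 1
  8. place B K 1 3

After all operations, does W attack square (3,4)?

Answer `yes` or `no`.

Op 1: place WK@(4,4)
Op 2: place BB@(2,3)
Op 3: place WQ@(4,1)
Op 4: place BB@(2,5)
Op 5: place BR@(2,0)
Op 6: remove (2,0)
Op 7: place BB@(0,1)
Op 8: place BK@(1,3)
Per-piece attacks for W:
  WQ@(4,1): attacks (4,2) (4,3) (4,4) (4,0) (5,1) (3,1) (2,1) (1,1) (0,1) (5,2) (5,0) (3,2) (2,3) (3,0) [ray(0,1) blocked at (4,4); ray(-1,0) blocked at (0,1); ray(-1,1) blocked at (2,3)]
  WK@(4,4): attacks (4,5) (4,3) (5,4) (3,4) (5,5) (5,3) (3,5) (3,3)
W attacks (3,4): yes

Answer: yes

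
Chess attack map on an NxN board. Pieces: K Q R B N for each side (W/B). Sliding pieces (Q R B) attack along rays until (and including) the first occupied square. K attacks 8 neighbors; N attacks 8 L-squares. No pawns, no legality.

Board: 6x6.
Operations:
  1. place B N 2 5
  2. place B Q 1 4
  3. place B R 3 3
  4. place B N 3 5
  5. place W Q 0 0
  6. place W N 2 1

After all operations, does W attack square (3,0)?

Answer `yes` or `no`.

Answer: yes

Derivation:
Op 1: place BN@(2,5)
Op 2: place BQ@(1,4)
Op 3: place BR@(3,3)
Op 4: place BN@(3,5)
Op 5: place WQ@(0,0)
Op 6: place WN@(2,1)
Per-piece attacks for W:
  WQ@(0,0): attacks (0,1) (0,2) (0,3) (0,4) (0,5) (1,0) (2,0) (3,0) (4,0) (5,0) (1,1) (2,2) (3,3) [ray(1,1) blocked at (3,3)]
  WN@(2,1): attacks (3,3) (4,2) (1,3) (0,2) (4,0) (0,0)
W attacks (3,0): yes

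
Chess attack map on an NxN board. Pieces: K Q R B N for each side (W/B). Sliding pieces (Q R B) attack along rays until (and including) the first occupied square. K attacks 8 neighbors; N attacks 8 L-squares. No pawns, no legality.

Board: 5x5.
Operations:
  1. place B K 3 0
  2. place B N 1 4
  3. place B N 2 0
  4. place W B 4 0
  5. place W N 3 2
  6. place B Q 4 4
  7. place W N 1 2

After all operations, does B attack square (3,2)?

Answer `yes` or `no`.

Op 1: place BK@(3,0)
Op 2: place BN@(1,4)
Op 3: place BN@(2,0)
Op 4: place WB@(4,0)
Op 5: place WN@(3,2)
Op 6: place BQ@(4,4)
Op 7: place WN@(1,2)
Per-piece attacks for B:
  BN@(1,4): attacks (2,2) (3,3) (0,2)
  BN@(2,0): attacks (3,2) (4,1) (1,2) (0,1)
  BK@(3,0): attacks (3,1) (4,0) (2,0) (4,1) (2,1)
  BQ@(4,4): attacks (4,3) (4,2) (4,1) (4,0) (3,4) (2,4) (1,4) (3,3) (2,2) (1,1) (0,0) [ray(0,-1) blocked at (4,0); ray(-1,0) blocked at (1,4)]
B attacks (3,2): yes

Answer: yes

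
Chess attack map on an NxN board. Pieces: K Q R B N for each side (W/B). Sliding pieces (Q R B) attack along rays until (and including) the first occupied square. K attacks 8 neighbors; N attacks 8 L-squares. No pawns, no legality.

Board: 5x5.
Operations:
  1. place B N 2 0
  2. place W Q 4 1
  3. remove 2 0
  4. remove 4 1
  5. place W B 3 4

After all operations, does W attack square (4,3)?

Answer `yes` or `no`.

Answer: yes

Derivation:
Op 1: place BN@(2,0)
Op 2: place WQ@(4,1)
Op 3: remove (2,0)
Op 4: remove (4,1)
Op 5: place WB@(3,4)
Per-piece attacks for W:
  WB@(3,4): attacks (4,3) (2,3) (1,2) (0,1)
W attacks (4,3): yes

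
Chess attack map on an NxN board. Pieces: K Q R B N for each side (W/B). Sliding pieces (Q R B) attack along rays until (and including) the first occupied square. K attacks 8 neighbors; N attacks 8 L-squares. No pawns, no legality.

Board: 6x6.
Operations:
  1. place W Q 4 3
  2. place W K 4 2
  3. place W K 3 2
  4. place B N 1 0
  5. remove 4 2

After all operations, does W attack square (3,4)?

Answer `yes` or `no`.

Op 1: place WQ@(4,3)
Op 2: place WK@(4,2)
Op 3: place WK@(3,2)
Op 4: place BN@(1,0)
Op 5: remove (4,2)
Per-piece attacks for W:
  WK@(3,2): attacks (3,3) (3,1) (4,2) (2,2) (4,3) (4,1) (2,3) (2,1)
  WQ@(4,3): attacks (4,4) (4,5) (4,2) (4,1) (4,0) (5,3) (3,3) (2,3) (1,3) (0,3) (5,4) (5,2) (3,4) (2,5) (3,2) [ray(-1,-1) blocked at (3,2)]
W attacks (3,4): yes

Answer: yes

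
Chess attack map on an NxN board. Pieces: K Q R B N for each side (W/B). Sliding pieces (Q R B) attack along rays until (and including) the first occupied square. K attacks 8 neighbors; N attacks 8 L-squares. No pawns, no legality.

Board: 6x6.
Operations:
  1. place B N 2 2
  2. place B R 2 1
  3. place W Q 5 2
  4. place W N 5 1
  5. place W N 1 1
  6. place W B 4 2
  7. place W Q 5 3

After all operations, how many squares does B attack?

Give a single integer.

Op 1: place BN@(2,2)
Op 2: place BR@(2,1)
Op 3: place WQ@(5,2)
Op 4: place WN@(5,1)
Op 5: place WN@(1,1)
Op 6: place WB@(4,2)
Op 7: place WQ@(5,3)
Per-piece attacks for B:
  BR@(2,1): attacks (2,2) (2,0) (3,1) (4,1) (5,1) (1,1) [ray(0,1) blocked at (2,2); ray(1,0) blocked at (5,1); ray(-1,0) blocked at (1,1)]
  BN@(2,2): attacks (3,4) (4,3) (1,4) (0,3) (3,0) (4,1) (1,0) (0,1)
Union (13 distinct): (0,1) (0,3) (1,0) (1,1) (1,4) (2,0) (2,2) (3,0) (3,1) (3,4) (4,1) (4,3) (5,1)

Answer: 13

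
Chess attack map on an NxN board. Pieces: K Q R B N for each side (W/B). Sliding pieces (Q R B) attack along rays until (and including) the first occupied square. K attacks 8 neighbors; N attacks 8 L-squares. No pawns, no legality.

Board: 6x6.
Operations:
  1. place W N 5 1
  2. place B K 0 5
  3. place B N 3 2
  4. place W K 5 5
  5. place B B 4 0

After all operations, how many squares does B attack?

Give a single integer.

Op 1: place WN@(5,1)
Op 2: place BK@(0,5)
Op 3: place BN@(3,2)
Op 4: place WK@(5,5)
Op 5: place BB@(4,0)
Per-piece attacks for B:
  BK@(0,5): attacks (0,4) (1,5) (1,4)
  BN@(3,2): attacks (4,4) (5,3) (2,4) (1,3) (4,0) (5,1) (2,0) (1,1)
  BB@(4,0): attacks (5,1) (3,1) (2,2) (1,3) (0,4) [ray(1,1) blocked at (5,1)]
Union (13 distinct): (0,4) (1,1) (1,3) (1,4) (1,5) (2,0) (2,2) (2,4) (3,1) (4,0) (4,4) (5,1) (5,3)

Answer: 13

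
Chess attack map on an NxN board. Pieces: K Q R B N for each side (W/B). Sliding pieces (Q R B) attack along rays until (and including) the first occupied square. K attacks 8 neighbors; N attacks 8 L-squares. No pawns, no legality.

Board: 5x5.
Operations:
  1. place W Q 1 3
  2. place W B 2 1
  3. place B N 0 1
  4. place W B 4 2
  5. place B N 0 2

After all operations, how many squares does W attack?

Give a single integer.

Op 1: place WQ@(1,3)
Op 2: place WB@(2,1)
Op 3: place BN@(0,1)
Op 4: place WB@(4,2)
Op 5: place BN@(0,2)
Per-piece attacks for W:
  WQ@(1,3): attacks (1,4) (1,2) (1,1) (1,0) (2,3) (3,3) (4,3) (0,3) (2,4) (2,2) (3,1) (4,0) (0,4) (0,2) [ray(-1,-1) blocked at (0,2)]
  WB@(2,1): attacks (3,2) (4,3) (3,0) (1,2) (0,3) (1,0)
  WB@(4,2): attacks (3,3) (2,4) (3,1) (2,0)
Union (17 distinct): (0,2) (0,3) (0,4) (1,0) (1,1) (1,2) (1,4) (2,0) (2,2) (2,3) (2,4) (3,0) (3,1) (3,2) (3,3) (4,0) (4,3)

Answer: 17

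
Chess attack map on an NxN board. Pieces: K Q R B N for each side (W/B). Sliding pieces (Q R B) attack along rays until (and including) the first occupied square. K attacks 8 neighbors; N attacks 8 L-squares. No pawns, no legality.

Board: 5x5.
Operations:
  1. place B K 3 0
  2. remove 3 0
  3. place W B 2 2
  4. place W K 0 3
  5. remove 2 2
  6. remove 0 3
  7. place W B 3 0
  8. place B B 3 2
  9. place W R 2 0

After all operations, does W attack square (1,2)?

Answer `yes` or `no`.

Op 1: place BK@(3,0)
Op 2: remove (3,0)
Op 3: place WB@(2,2)
Op 4: place WK@(0,3)
Op 5: remove (2,2)
Op 6: remove (0,3)
Op 7: place WB@(3,0)
Op 8: place BB@(3,2)
Op 9: place WR@(2,0)
Per-piece attacks for W:
  WR@(2,0): attacks (2,1) (2,2) (2,3) (2,4) (3,0) (1,0) (0,0) [ray(1,0) blocked at (3,0)]
  WB@(3,0): attacks (4,1) (2,1) (1,2) (0,3)
W attacks (1,2): yes

Answer: yes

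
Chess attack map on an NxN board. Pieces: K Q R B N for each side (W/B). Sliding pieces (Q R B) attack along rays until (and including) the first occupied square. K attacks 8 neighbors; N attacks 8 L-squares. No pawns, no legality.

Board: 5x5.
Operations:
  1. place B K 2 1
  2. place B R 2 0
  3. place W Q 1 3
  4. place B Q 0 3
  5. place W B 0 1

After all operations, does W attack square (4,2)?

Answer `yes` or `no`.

Answer: no

Derivation:
Op 1: place BK@(2,1)
Op 2: place BR@(2,0)
Op 3: place WQ@(1,3)
Op 4: place BQ@(0,3)
Op 5: place WB@(0,1)
Per-piece attacks for W:
  WB@(0,1): attacks (1,2) (2,3) (3,4) (1,0)
  WQ@(1,3): attacks (1,4) (1,2) (1,1) (1,0) (2,3) (3,3) (4,3) (0,3) (2,4) (2,2) (3,1) (4,0) (0,4) (0,2) [ray(-1,0) blocked at (0,3)]
W attacks (4,2): no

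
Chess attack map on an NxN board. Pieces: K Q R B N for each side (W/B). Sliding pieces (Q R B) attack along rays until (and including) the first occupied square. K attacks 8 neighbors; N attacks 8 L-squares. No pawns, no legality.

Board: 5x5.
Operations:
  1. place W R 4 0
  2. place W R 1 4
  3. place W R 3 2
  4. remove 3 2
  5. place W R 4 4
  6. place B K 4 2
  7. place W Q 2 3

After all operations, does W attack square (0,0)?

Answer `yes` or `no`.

Op 1: place WR@(4,0)
Op 2: place WR@(1,4)
Op 3: place WR@(3,2)
Op 4: remove (3,2)
Op 5: place WR@(4,4)
Op 6: place BK@(4,2)
Op 7: place WQ@(2,3)
Per-piece attacks for W:
  WR@(1,4): attacks (1,3) (1,2) (1,1) (1,0) (2,4) (3,4) (4,4) (0,4) [ray(1,0) blocked at (4,4)]
  WQ@(2,3): attacks (2,4) (2,2) (2,1) (2,0) (3,3) (4,3) (1,3) (0,3) (3,4) (3,2) (4,1) (1,4) (1,2) (0,1) [ray(-1,1) blocked at (1,4)]
  WR@(4,0): attacks (4,1) (4,2) (3,0) (2,0) (1,0) (0,0) [ray(0,1) blocked at (4,2)]
  WR@(4,4): attacks (4,3) (4,2) (3,4) (2,4) (1,4) [ray(0,-1) blocked at (4,2); ray(-1,0) blocked at (1,4)]
W attacks (0,0): yes

Answer: yes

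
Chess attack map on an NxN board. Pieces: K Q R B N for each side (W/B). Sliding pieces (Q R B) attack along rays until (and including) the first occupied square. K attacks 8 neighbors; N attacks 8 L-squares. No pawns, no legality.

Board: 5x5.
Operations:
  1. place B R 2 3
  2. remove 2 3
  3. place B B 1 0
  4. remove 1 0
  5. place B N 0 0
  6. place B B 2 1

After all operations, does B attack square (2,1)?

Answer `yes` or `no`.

Answer: yes

Derivation:
Op 1: place BR@(2,3)
Op 2: remove (2,3)
Op 3: place BB@(1,0)
Op 4: remove (1,0)
Op 5: place BN@(0,0)
Op 6: place BB@(2,1)
Per-piece attacks for B:
  BN@(0,0): attacks (1,2) (2,1)
  BB@(2,1): attacks (3,2) (4,3) (3,0) (1,2) (0,3) (1,0)
B attacks (2,1): yes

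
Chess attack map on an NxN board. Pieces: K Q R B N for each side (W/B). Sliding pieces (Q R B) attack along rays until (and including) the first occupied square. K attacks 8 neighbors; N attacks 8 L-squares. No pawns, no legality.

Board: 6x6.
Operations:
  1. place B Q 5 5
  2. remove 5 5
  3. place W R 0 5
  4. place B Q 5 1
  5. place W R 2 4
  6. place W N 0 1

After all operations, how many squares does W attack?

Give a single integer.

Op 1: place BQ@(5,5)
Op 2: remove (5,5)
Op 3: place WR@(0,5)
Op 4: place BQ@(5,1)
Op 5: place WR@(2,4)
Op 6: place WN@(0,1)
Per-piece attacks for W:
  WN@(0,1): attacks (1,3) (2,2) (2,0)
  WR@(0,5): attacks (0,4) (0,3) (0,2) (0,1) (1,5) (2,5) (3,5) (4,5) (5,5) [ray(0,-1) blocked at (0,1)]
  WR@(2,4): attacks (2,5) (2,3) (2,2) (2,1) (2,0) (3,4) (4,4) (5,4) (1,4) (0,4)
Union (18 distinct): (0,1) (0,2) (0,3) (0,4) (1,3) (1,4) (1,5) (2,0) (2,1) (2,2) (2,3) (2,5) (3,4) (3,5) (4,4) (4,5) (5,4) (5,5)

Answer: 18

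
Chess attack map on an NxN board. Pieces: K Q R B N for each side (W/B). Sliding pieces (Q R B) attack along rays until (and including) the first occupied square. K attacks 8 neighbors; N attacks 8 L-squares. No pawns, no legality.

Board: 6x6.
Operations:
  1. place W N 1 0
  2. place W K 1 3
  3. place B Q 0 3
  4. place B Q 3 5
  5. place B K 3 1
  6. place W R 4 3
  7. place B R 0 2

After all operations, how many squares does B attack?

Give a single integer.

Answer: 28

Derivation:
Op 1: place WN@(1,0)
Op 2: place WK@(1,3)
Op 3: place BQ@(0,3)
Op 4: place BQ@(3,5)
Op 5: place BK@(3,1)
Op 6: place WR@(4,3)
Op 7: place BR@(0,2)
Per-piece attacks for B:
  BR@(0,2): attacks (0,3) (0,1) (0,0) (1,2) (2,2) (3,2) (4,2) (5,2) [ray(0,1) blocked at (0,3)]
  BQ@(0,3): attacks (0,4) (0,5) (0,2) (1,3) (1,4) (2,5) (1,2) (2,1) (3,0) [ray(0,-1) blocked at (0,2); ray(1,0) blocked at (1,3)]
  BK@(3,1): attacks (3,2) (3,0) (4,1) (2,1) (4,2) (4,0) (2,2) (2,0)
  BQ@(3,5): attacks (3,4) (3,3) (3,2) (3,1) (4,5) (5,5) (2,5) (1,5) (0,5) (4,4) (5,3) (2,4) (1,3) [ray(0,-1) blocked at (3,1); ray(-1,-1) blocked at (1,3)]
Union (28 distinct): (0,0) (0,1) (0,2) (0,3) (0,4) (0,5) (1,2) (1,3) (1,4) (1,5) (2,0) (2,1) (2,2) (2,4) (2,5) (3,0) (3,1) (3,2) (3,3) (3,4) (4,0) (4,1) (4,2) (4,4) (4,5) (5,2) (5,3) (5,5)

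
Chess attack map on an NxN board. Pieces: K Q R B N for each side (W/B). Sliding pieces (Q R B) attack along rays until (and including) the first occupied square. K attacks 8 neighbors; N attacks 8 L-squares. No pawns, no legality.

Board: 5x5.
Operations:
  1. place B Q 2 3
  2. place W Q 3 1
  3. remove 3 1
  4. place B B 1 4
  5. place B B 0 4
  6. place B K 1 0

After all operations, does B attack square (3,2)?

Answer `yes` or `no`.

Answer: yes

Derivation:
Op 1: place BQ@(2,3)
Op 2: place WQ@(3,1)
Op 3: remove (3,1)
Op 4: place BB@(1,4)
Op 5: place BB@(0,4)
Op 6: place BK@(1,0)
Per-piece attacks for B:
  BB@(0,4): attacks (1,3) (2,2) (3,1) (4,0)
  BK@(1,0): attacks (1,1) (2,0) (0,0) (2,1) (0,1)
  BB@(1,4): attacks (2,3) (0,3) [ray(1,-1) blocked at (2,3)]
  BQ@(2,3): attacks (2,4) (2,2) (2,1) (2,0) (3,3) (4,3) (1,3) (0,3) (3,4) (3,2) (4,1) (1,4) (1,2) (0,1) [ray(-1,1) blocked at (1,4)]
B attacks (3,2): yes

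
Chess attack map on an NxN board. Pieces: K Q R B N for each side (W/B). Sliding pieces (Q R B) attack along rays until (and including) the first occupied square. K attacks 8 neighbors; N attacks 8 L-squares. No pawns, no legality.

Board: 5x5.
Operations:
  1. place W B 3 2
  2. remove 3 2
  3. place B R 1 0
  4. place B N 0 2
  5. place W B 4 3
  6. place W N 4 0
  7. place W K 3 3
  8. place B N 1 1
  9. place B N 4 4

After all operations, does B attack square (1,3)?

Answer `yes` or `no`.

Answer: no

Derivation:
Op 1: place WB@(3,2)
Op 2: remove (3,2)
Op 3: place BR@(1,0)
Op 4: place BN@(0,2)
Op 5: place WB@(4,3)
Op 6: place WN@(4,0)
Op 7: place WK@(3,3)
Op 8: place BN@(1,1)
Op 9: place BN@(4,4)
Per-piece attacks for B:
  BN@(0,2): attacks (1,4) (2,3) (1,0) (2,1)
  BR@(1,0): attacks (1,1) (2,0) (3,0) (4,0) (0,0) [ray(0,1) blocked at (1,1); ray(1,0) blocked at (4,0)]
  BN@(1,1): attacks (2,3) (3,2) (0,3) (3,0)
  BN@(4,4): attacks (3,2) (2,3)
B attacks (1,3): no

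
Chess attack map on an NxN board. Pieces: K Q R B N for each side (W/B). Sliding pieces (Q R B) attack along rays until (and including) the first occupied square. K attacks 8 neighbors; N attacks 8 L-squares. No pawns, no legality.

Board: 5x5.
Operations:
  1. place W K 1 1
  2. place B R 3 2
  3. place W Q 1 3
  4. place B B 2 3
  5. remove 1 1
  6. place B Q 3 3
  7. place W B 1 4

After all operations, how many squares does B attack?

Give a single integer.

Answer: 17

Derivation:
Op 1: place WK@(1,1)
Op 2: place BR@(3,2)
Op 3: place WQ@(1,3)
Op 4: place BB@(2,3)
Op 5: remove (1,1)
Op 6: place BQ@(3,3)
Op 7: place WB@(1,4)
Per-piece attacks for B:
  BB@(2,3): attacks (3,4) (3,2) (1,4) (1,2) (0,1) [ray(1,-1) blocked at (3,2); ray(-1,1) blocked at (1,4)]
  BR@(3,2): attacks (3,3) (3,1) (3,0) (4,2) (2,2) (1,2) (0,2) [ray(0,1) blocked at (3,3)]
  BQ@(3,3): attacks (3,4) (3,2) (4,3) (2,3) (4,4) (4,2) (2,4) (2,2) (1,1) (0,0) [ray(0,-1) blocked at (3,2); ray(-1,0) blocked at (2,3)]
Union (17 distinct): (0,0) (0,1) (0,2) (1,1) (1,2) (1,4) (2,2) (2,3) (2,4) (3,0) (3,1) (3,2) (3,3) (3,4) (4,2) (4,3) (4,4)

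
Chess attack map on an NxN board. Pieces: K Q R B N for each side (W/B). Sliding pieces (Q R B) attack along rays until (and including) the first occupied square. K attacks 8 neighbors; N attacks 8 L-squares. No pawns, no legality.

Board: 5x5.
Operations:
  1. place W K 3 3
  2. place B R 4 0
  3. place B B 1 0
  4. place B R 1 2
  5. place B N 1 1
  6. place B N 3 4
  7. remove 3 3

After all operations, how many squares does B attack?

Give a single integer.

Answer: 17

Derivation:
Op 1: place WK@(3,3)
Op 2: place BR@(4,0)
Op 3: place BB@(1,0)
Op 4: place BR@(1,2)
Op 5: place BN@(1,1)
Op 6: place BN@(3,4)
Op 7: remove (3,3)
Per-piece attacks for B:
  BB@(1,0): attacks (2,1) (3,2) (4,3) (0,1)
  BN@(1,1): attacks (2,3) (3,2) (0,3) (3,0)
  BR@(1,2): attacks (1,3) (1,4) (1,1) (2,2) (3,2) (4,2) (0,2) [ray(0,-1) blocked at (1,1)]
  BN@(3,4): attacks (4,2) (2,2) (1,3)
  BR@(4,0): attacks (4,1) (4,2) (4,3) (4,4) (3,0) (2,0) (1,0) [ray(-1,0) blocked at (1,0)]
Union (17 distinct): (0,1) (0,2) (0,3) (1,0) (1,1) (1,3) (1,4) (2,0) (2,1) (2,2) (2,3) (3,0) (3,2) (4,1) (4,2) (4,3) (4,4)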